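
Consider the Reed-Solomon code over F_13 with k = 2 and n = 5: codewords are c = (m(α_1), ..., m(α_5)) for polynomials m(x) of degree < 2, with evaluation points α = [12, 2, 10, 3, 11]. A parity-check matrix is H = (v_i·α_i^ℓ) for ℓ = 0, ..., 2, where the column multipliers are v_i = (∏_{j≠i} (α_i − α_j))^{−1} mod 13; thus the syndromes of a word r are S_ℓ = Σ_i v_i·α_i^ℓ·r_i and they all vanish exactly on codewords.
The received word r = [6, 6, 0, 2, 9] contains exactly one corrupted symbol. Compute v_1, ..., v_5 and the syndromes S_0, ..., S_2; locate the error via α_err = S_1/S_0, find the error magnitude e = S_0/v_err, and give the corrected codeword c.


S = (6, 7, 6), error at position 1, error magnitude e = 1, c = [5, 6, 0, 2, 9].

Step 1: column multipliers v_i = (∏_{j≠i}(α_i − α_j))^{−1} mod 13.
  i = 1 (α = 12): (12−2)(12−10)(12−3)(12−11) = 10·2·9·1 = 180 ≡ 11, so v_1 = 11^{−1} = 6 (mod 13).
  i = 2 (α = 2): (2−12)(2−10)(2−3)(2−11) = (−10)·(−8)·(−1)·(−9) = 720 ≡ 5, so v_2 = 5^{−1} = 8 (mod 13).
  i = 3 (α = 10): (10−12)(10−2)(10−3)(10−11) = (−2)·8·7·(−1) = 112 ≡ 8, so v_3 = 8^{−1} = 5 (mod 13).
  i = 4 (α = 3): (3−12)(3−2)(3−10)(3−11) = (−9)·1·(−7)·(−8) = −504 ≡ 3, so v_4 = 3^{−1} = 9 (mod 13).
  i = 5 (α = 11): (11−12)(11−2)(11−10)(11−3) = (−1)·9·1·8 = −72 ≡ 6, so v_5 = 6^{−1} = 11 (mod 13).
  v = [6, 8, 5, 9, 11].
Step 2: syndromes of r = [6, 6, 0, 2, 9] (all sums mod 13).
  S_0 = Σ v_i r_i = 6·6 + 8·6 + 5·0 + 9·2 + 11·9 = 201 ≡ 6.
  S_1 = Σ v_i α_i r_i = 6·12·6 + 8·2·6 + 5·10·0 + 9·3·2 + 11·11·9 = 1671 ≡ 7.
  α_i^2 mod 13 = [1, 4, 9, 9, 4].
  S_2 = Σ v_i α_i^2 r_i = 6·1·6 + 8·4·6 + 5·9·0 + 9·9·2 + 11·4·9 = 786 ≡ 6.
  S = (6, 7, 6) ≠ 0, so r is not a codeword (an error is present).
Step 3: locate the error. For a single error e at position i, S_ℓ = v_i·e·α_i^ℓ, so α_err = S_1/S_0.
  S_0^{−1} = 6^{−1} = 11 (mod 13), so α_err = 7·11 = 77 ≡ 12 = α_1. Error position i = 1.
  Consistency check: S_2/S_1 = 6·2 = 12 ≡ 12 = α_err ✓ (single-error assumption holds).
Step 4: error magnitude e = S_0/v_1 = S_0·∏_{j≠1}(α_1 − α_j) = 6·11 = 66 ≡ 1 (mod 13).
Step 5: correct position 1: c_1 = r_1 − e = 6 − 1 ≡ 5 (mod 13). Hence c = [5, 6, 0, 2, 9].
  Check: interpolating c through the α_i gives m(x) = 1 + 9·x (degree < 2) with m(α_i) = c_i for every i, so c is indeed a codeword.


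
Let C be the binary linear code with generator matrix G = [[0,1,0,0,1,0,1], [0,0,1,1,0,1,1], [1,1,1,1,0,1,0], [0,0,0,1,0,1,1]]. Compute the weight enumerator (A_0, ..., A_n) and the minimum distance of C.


Weight distribution: A_0 = 1, A_1 = 1, A_2 = 1, A_3 = 4, A_4 = 5, A_5 = 3, A_6 = 1. Minimum distance d = 1.

Enumerate all 2^4 = 16 messages m ∈ F_2^4.
For each, compute codeword c = mG in F_2^7, then tally its weight.
  m = 0000 → c = 0000000, weight = 0.
  m = 1000 → c = 0100101, weight = 3.
  m = 0100 → c = 0011011, weight = 4.
  m = 1100 → c = 0111110, weight = 5.
  m = 0010 → c = 1111010, weight = 5.
  m = 1010 → c = 1011111, weight = 6.
  m = 0110 → c = 1100001, weight = 3.
  m = 1110 → c = 1000100, weight = 2.
  m = 0001 → c = 0001011, weight = 3.
  m = 1001 → c = 0101110, weight = 4.
  m = 0101 → c = 0010000, weight = 1.
  m = 1101 → c = 0110101, weight = 4.
  m = 0011 → c = 1110001, weight = 4.
  m = 1011 → c = 1010100, weight = 3.
  m = 0111 → c = 1101010, weight = 4.
  m = 1111 → c = 1001111, weight = 5.
Tally weights:
  weight 0: 1 codewords.
  weight 1: 1 codewords.
  weight 2: 1 codewords.
  weight 3: 4 codewords.
  weight 4: 5 codewords.
  weight 5: 3 codewords.
  weight 6: 1 codewords.
Minimum distance d = smallest w > 0 with A_w > 0 = 1.
Sanity: Σ A_w = 16 = 2^4 = 16 ✓.


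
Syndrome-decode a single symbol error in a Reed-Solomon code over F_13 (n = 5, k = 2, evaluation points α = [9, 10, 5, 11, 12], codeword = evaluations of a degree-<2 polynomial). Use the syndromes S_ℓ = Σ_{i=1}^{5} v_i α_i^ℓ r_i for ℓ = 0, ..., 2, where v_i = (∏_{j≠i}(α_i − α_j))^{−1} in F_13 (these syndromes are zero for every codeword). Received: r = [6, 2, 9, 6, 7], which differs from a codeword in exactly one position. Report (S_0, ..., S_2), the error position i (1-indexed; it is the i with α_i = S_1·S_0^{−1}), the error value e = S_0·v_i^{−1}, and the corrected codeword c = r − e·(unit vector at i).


S = (8, 10, 6), error at position 4, error magnitude e = 8, c = [6, 2, 9, 11, 7].

Step 1: column multipliers v_i = (∏_{j≠i}(α_i − α_j))^{−1} mod 13.
  i = 1 (α = 9): (9−10)(9−5)(9−11)(9−12) = (−1)·4·(−2)·(−3) = −24 ≡ 2, so v_1 = 2^{−1} = 7 (mod 13).
  i = 2 (α = 10): (10−9)(10−5)(10−11)(10−12) = 1·5·(−1)·(−2) = 10 ≡ 10, so v_2 = 10^{−1} = 4 (mod 13).
  i = 3 (α = 5): (5−9)(5−10)(5−11)(5−12) = (−4)·(−5)·(−6)·(−7) = 840 ≡ 8, so v_3 = 8^{−1} = 5 (mod 13).
  i = 4 (α = 11): (11−9)(11−10)(11−5)(11−12) = 2·1·6·(−1) = −12 ≡ 1, so v_4 = 1^{−1} = 1 (mod 13).
  i = 5 (α = 12): (12−9)(12−10)(12−5)(12−11) = 3·2·7·1 = 42 ≡ 3, so v_5 = 3^{−1} = 9 (mod 13).
  v = [7, 4, 5, 1, 9].
Step 2: syndromes of r = [6, 2, 9, 6, 7] (all sums mod 13).
  S_0 = Σ v_i r_i = 7·6 + 4·2 + 5·9 + 1·6 + 9·7 = 164 ≡ 8.
  S_1 = Σ v_i α_i r_i = 7·9·6 + 4·10·2 + 5·5·9 + 1·11·6 + 9·12·7 = 1505 ≡ 10.
  α_i^2 mod 13 = [3, 9, 12, 4, 1].
  S_2 = Σ v_i α_i^2 r_i = 7·3·6 + 4·9·2 + 5·12·9 + 1·4·6 + 9·1·7 = 825 ≡ 6.
  S = (8, 10, 6) ≠ 0, so r is not a codeword (an error is present).
Step 3: locate the error. For a single error e at position i, S_ℓ = v_i·e·α_i^ℓ, so α_err = S_1/S_0.
  S_0^{−1} = 8^{−1} = 5 (mod 13), so α_err = 10·5 = 50 ≡ 11 = α_4. Error position i = 4.
  Consistency check: S_2/S_1 = 6·4 = 24 ≡ 11 = α_err ✓ (single-error assumption holds).
Step 4: error magnitude e = S_0/v_4 = S_0·∏_{j≠4}(α_4 − α_j) = 8·1 = 8 ≡ 8 (mod 13).
Step 5: correct position 4: c_4 = r_4 − e = 6 − 8 ≡ 11 (mod 13). Hence c = [6, 2, 9, 11, 7].
  Check: interpolating c through the α_i gives m(x) = 3 + 9·x (degree < 2) with m(α_i) = c_i for every i, so c is indeed a codeword.


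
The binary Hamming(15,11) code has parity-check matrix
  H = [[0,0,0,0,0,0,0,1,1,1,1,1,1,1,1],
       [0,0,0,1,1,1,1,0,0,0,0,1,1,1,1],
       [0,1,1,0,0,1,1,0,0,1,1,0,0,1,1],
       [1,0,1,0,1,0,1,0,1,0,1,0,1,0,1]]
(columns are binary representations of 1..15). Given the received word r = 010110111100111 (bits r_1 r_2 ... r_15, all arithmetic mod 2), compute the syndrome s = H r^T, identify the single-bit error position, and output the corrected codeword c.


s = (0, 0, 1, 1)^T, error position = 3, corrected codeword c = 011110111100111

Compute s = H r^T mod 2 one row at a time:
  s_1 = 1 + 1 + 1 + 0 + 0 + 1 + 1 + 1 = 6 ≡ 0 (mod 2).
  s_2 = 1 + 1 + 0 + 1 + 0 + 1 + 1 + 1 = 6 ≡ 0 (mod 2).
  s_3 = 1 + 0 + 0 + 1 + 1 + 0 + 1 + 1 = 5 ≡ 1 (mod 2).
  s_4 = 0 + 0 + 1 + 1 + 1 + 0 + 1 + 1 = 5 ≡ 1 (mod 2).
s = (0, 0, 1, 1)^T — this equals column 3 of H (binary 0011), so error is at position 3.
Correct: flip bit 3 of r = 010110111100111 to get c = 011110111100111.


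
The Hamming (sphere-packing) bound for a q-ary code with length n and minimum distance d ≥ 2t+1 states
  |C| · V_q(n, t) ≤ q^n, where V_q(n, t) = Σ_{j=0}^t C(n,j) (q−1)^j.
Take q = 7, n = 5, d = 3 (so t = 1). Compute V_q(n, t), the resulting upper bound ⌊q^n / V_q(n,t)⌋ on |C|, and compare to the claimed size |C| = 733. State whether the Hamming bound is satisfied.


V_q(n, t) = 31, q^n = 16807, Hamming bound = 542, |C| = 733 > bound (violated).

Step 1: Compute V_q(n, t) = Σ_{j=0}^1 C(n, j) (q−1)^j.
  j = 0: C(5,0)·(6)^0 = 1·1 = 1.
  j = 1: C(5,1)·(6)^1 = 5·6 = 30.
  V_q(n, t) = 1 + 30 = 31.
Step 2: q^n = 7^5 = 16807.
Step 3: Hamming bound ⌊q^n / V_q(n,t)⌋ = ⌊16807/31⌋ = 542.
Step 4: Compare |C| = 733 to 542: violated.
The claimed |C| lies above the Hamming bound, so no 7-ary code of length 5 with d ≥ 3 can have 733 codewords.


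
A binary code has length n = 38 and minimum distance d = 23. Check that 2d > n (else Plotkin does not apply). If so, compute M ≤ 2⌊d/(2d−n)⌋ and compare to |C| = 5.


Plotkin bound M ≤ 4; given |C| = 5 > bound (violated).

Check applicability: 2d = 46, n = 38.
2d − n = 8 > 0, so Plotkin applies.
Compute d/(2d−n) = 23/8 ≈ 2.8750.
⌊d/(2d−n)⌋ = 2.
Plotkin bound: M ≤ 2·2 = 4.
Given |C| = 5, check: VIOLATED.
This |C| is above the Plotkin bound, so no binary code with n = 38, d = 23 and 5 codewords exists.


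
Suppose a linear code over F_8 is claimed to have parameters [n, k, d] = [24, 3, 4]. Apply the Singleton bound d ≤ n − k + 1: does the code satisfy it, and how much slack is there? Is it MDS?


Singleton RHS = n − k + 1 = 22, slack = 18, bound satisfied, not MDS.

Singleton bound: d ≤ n − k + 1.
Here n = 24, k = 3, so n − k + 1 = 22.
Given d = 4, check d ≤ 22: YES.
Slack = (n − k + 1) − d = 18.
The code is NOT MDS (slack = 18 > 0).
Description: the claimed parameters are [24, 3, 4]_8; such a code would be non-MDS.


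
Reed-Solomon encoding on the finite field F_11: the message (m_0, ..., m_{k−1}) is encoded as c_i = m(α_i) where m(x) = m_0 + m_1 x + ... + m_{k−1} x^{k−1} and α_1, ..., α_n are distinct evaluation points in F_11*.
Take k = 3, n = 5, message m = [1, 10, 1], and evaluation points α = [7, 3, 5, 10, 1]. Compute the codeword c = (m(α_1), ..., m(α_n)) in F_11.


c = [10, 7, 10, 3, 1]

Message polynomial: m(x) = 1 + 10·x + 1·x^2 (mod 11).
For each evaluation point α_i, compute m(α_i) mod 11:
  α_1 = 7: Horner steps 1 → 6 → 10, so m(7) = 10.
  α_2 = 3: Horner steps 1 → 2 → 7, so m(3) = 7.
  α_3 = 5: Horner steps 1 → 4 → 10, so m(5) = 10.
  α_4 = 10: Horner steps 1 → 9 → 3, so m(10) = 3.
  α_5 = 1: Horner steps 1 → 0 → 1, so m(1) = 1.
Codeword c = [10, 7, 10, 3, 1] ∈ F_11^5.


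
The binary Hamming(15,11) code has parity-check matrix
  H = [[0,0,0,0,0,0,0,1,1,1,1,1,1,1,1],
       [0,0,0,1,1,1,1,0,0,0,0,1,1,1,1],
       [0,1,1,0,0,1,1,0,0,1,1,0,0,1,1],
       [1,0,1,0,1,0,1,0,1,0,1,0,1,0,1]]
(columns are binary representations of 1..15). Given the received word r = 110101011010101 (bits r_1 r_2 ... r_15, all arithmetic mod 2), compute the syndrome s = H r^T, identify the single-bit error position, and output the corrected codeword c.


s = (1, 0, 0, 1)^T, error position = 9, corrected codeword c = 110101010010101

Compute s = H r^T mod 2 one row at a time:
  s_1 = 1 + 1 + 0 + 1 + 0 + 1 + 0 + 1 = 5 ≡ 1 (mod 2).
  s_2 = 1 + 0 + 1 + 0 + 0 + 1 + 0 + 1 = 4 ≡ 0 (mod 2).
  s_3 = 1 + 0 + 1 + 0 + 0 + 1 + 0 + 1 = 4 ≡ 0 (mod 2).
  s_4 = 1 + 0 + 0 + 0 + 1 + 1 + 1 + 1 = 5 ≡ 1 (mod 2).
s = (1, 0, 0, 1)^T — this equals column 9 of H (binary 1001), so error is at position 9.
Correct: flip bit 9 of r = 110101011010101 to get c = 110101010010101.


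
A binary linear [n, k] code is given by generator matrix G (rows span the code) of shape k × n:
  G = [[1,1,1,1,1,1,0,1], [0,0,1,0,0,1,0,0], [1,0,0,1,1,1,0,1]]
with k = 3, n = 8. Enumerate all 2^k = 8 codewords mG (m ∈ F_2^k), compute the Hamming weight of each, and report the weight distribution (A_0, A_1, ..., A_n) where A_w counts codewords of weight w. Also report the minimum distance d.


Weight distribution: A_0 = 1, A_2 = 3, A_5 = 3, A_7 = 1. Minimum distance d = 2.

Enumerate all 2^3 = 8 messages m ∈ F_2^3.
For each, compute codeword c = mG in F_2^8, then tally its weight.
  m = 000 → c = 00000000, weight = 0.
  m = 100 → c = 11111101, weight = 7.
  m = 010 → c = 00100100, weight = 2.
  m = 110 → c = 11011001, weight = 5.
  m = 001 → c = 10011101, weight = 5.
  m = 101 → c = 01100000, weight = 2.
  m = 011 → c = 10111001, weight = 5.
  m = 111 → c = 01000100, weight = 2.
Tally weights:
  weight 0: 1 codewords.
  weight 2: 3 codewords.
  weight 5: 3 codewords.
  weight 7: 1 codewords.
Minimum distance d = smallest w > 0 with A_w > 0 = 2.
Sanity: Σ A_w = 8 = 2^3 = 8 ✓.


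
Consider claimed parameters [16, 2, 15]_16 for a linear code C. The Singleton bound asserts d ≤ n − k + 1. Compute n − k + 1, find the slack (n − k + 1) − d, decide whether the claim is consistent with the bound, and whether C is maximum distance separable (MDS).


Singleton RHS = n − k + 1 = 15, slack = 0, bound satisfied, MDS.

Singleton bound: d ≤ n − k + 1.
Here n = 16, k = 2, so n − k + 1 = 15.
Given d = 15, check d ≤ 15: YES.
Slack = (n − k + 1) − d = 0.
The code is MDS (slack = 0).
Description: the claimed parameters are [16, 2, 15]_16; such a code would be MDS (meets Singleton bound).


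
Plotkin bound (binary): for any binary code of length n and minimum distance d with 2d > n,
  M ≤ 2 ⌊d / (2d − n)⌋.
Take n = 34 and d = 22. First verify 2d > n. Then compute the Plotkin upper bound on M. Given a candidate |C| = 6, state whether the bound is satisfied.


Plotkin bound M ≤ 4; given |C| = 6 > bound (violated).

Check applicability: 2d = 44, n = 34.
2d − n = 10 > 0, so Plotkin applies.
Compute d/(2d−n) = 22/10 ≈ 2.2000.
⌊d/(2d−n)⌋ = 2.
Plotkin bound: M ≤ 2·2 = 4.
Given |C| = 6, check: VIOLATED.
This |C| is above the Plotkin bound, so no binary code with n = 34, d = 22 and 6 codewords exists.


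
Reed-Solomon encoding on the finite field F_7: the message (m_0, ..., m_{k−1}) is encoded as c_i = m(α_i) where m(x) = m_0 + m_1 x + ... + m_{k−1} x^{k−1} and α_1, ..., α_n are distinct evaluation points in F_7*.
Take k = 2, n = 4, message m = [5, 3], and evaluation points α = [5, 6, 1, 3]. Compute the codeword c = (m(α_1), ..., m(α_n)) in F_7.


c = [6, 2, 1, 0]

Message polynomial: m(x) = 5 + 3·x (mod 7).
For each evaluation point α_i, compute m(α_i) mod 7:
  α_1 = 5: Horner steps 3 → 6, so m(5) = 6.
  α_2 = 6: Horner steps 3 → 2, so m(6) = 2.
  α_3 = 1: Horner steps 3 → 1, so m(1) = 1.
  α_4 = 3: Horner steps 3 → 0, so m(3) = 0.
Codeword c = [6, 2, 1, 0] ∈ F_7^4.


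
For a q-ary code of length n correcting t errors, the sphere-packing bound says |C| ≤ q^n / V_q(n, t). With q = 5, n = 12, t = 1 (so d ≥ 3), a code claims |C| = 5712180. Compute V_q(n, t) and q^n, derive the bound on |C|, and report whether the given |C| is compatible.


V_q(n, t) = 49, q^n = 244140625, Hamming bound = 4982461, |C| = 5712180 > bound (violated).

Step 1: Compute V_q(n, t) = Σ_{j=0}^1 C(n, j) (q−1)^j.
  j = 0: C(12,0)·(4)^0 = 1·1 = 1.
  j = 1: C(12,1)·(4)^1 = 12·4 = 48.
  V_q(n, t) = 1 + 48 = 49.
Step 2: q^n = 5^12 = 244140625.
Step 3: Hamming bound ⌊q^n / V_q(n,t)⌋ = ⌊244140625/49⌋ = 4982461.
Step 4: Compare |C| = 5712180 to 4982461: violated.
The claimed |C| lies above the Hamming bound, so no 5-ary code of length 12 with d ≥ 3 can have 5712180 codewords.


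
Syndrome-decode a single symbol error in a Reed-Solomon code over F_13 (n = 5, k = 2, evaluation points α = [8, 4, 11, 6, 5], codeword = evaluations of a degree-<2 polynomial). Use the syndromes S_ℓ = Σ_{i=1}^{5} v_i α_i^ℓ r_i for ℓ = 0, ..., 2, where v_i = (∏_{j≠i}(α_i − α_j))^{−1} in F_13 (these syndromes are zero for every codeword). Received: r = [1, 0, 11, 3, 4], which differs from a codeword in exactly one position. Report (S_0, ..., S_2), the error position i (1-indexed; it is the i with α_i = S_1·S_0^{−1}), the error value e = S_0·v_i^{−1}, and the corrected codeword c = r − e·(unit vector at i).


S = (2, 8, 6), error at position 2, error magnitude e = 8, c = [1, 5, 11, 3, 4].

Step 1: column multipliers v_i = (∏_{j≠i}(α_i − α_j))^{−1} mod 13.
  i = 1 (α = 8): (8−4)(8−11)(8−6)(8−5) = 4·(−3)·2·3 = −72 ≡ 6, so v_1 = 6^{−1} = 11 (mod 13).
  i = 2 (α = 4): (4−8)(4−11)(4−6)(4−5) = (−4)·(−7)·(−2)·(−1) = 56 ≡ 4, so v_2 = 4^{−1} = 10 (mod 13).
  i = 3 (α = 11): (11−8)(11−4)(11−6)(11−5) = 3·7·5·6 = 630 ≡ 6, so v_3 = 6^{−1} = 11 (mod 13).
  i = 4 (α = 6): (6−8)(6−4)(6−11)(6−5) = (−2)·2·(−5)·1 = 20 ≡ 7, so v_4 = 7^{−1} = 2 (mod 13).
  i = 5 (α = 5): (5−8)(5−4)(5−11)(5−6) = (−3)·1·(−6)·(−1) = −18 ≡ 8, so v_5 = 8^{−1} = 5 (mod 13).
  v = [11, 10, 11, 2, 5].
Step 2: syndromes of r = [1, 0, 11, 3, 4] (all sums mod 13).
  S_0 = Σ v_i r_i = 11·1 + 10·0 + 11·11 + 2·3 + 5·4 = 158 ≡ 2.
  S_1 = Σ v_i α_i r_i = 11·8·1 + 10·4·0 + 11·11·11 + 2·6·3 + 5·5·4 = 1555 ≡ 8.
  α_i^2 mod 13 = [12, 3, 4, 10, 12].
  S_2 = Σ v_i α_i^2 r_i = 11·12·1 + 10·3·0 + 11·4·11 + 2·10·3 + 5·12·4 = 916 ≡ 6.
  S = (2, 8, 6) ≠ 0, so r is not a codeword (an error is present).
Step 3: locate the error. For a single error e at position i, S_ℓ = v_i·e·α_i^ℓ, so α_err = S_1/S_0.
  S_0^{−1} = 2^{−1} = 7 (mod 13), so α_err = 8·7 = 56 ≡ 4 = α_2. Error position i = 2.
  Consistency check: S_2/S_1 = 6·5 = 30 ≡ 4 = α_err ✓ (single-error assumption holds).
Step 4: error magnitude e = S_0/v_2 = S_0·∏_{j≠2}(α_2 − α_j) = 2·4 = 8 ≡ 8 (mod 13).
Step 5: correct position 2: c_2 = r_2 − e = 0 − 8 ≡ 5 (mod 13). Hence c = [1, 5, 11, 3, 4].
  Check: interpolating c through the α_i gives m(x) = 9 + 12·x (degree < 2) with m(α_i) = c_i for every i, so c is indeed a codeword.


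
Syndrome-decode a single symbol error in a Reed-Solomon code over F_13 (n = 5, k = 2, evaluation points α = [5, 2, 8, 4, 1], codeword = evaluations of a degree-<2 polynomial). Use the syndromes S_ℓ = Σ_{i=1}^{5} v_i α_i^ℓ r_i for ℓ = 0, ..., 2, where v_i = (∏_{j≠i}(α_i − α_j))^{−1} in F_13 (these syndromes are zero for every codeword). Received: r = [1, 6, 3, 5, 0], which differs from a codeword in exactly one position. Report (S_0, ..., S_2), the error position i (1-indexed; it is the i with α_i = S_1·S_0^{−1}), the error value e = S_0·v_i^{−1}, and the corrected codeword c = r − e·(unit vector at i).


S = (1, 5, 12), error at position 1, error magnitude e = 3, c = [11, 6, 3, 5, 0].

Step 1: column multipliers v_i = (∏_{j≠i}(α_i − α_j))^{−1} mod 13.
  i = 1 (α = 5): (5−2)(5−8)(5−4)(5−1) = 3·(−3)·1·4 = −36 ≡ 3, so v_1 = 3^{−1} = 9 (mod 13).
  i = 2 (α = 2): (2−5)(2−8)(2−4)(2−1) = (−3)·(−6)·(−2)·1 = −36 ≡ 3, so v_2 = 3^{−1} = 9 (mod 13).
  i = 3 (α = 8): (8−5)(8−2)(8−4)(8−1) = 3·6·4·7 = 504 ≡ 10, so v_3 = 10^{−1} = 4 (mod 13).
  i = 4 (α = 4): (4−5)(4−2)(4−8)(4−1) = (−1)·2·(−4)·3 = 24 ≡ 11, so v_4 = 11^{−1} = 6 (mod 13).
  i = 5 (α = 1): (1−5)(1−2)(1−8)(1−4) = (−4)·(−1)·(−7)·(−3) = 84 ≡ 6, so v_5 = 6^{−1} = 11 (mod 13).
  v = [9, 9, 4, 6, 11].
Step 2: syndromes of r = [1, 6, 3, 5, 0] (all sums mod 13).
  S_0 = Σ v_i r_i = 9·1 + 9·6 + 4·3 + 6·5 + 11·0 = 105 ≡ 1.
  S_1 = Σ v_i α_i r_i = 9·5·1 + 9·2·6 + 4·8·3 + 6·4·5 + 11·1·0 = 369 ≡ 5.
  α_i^2 mod 13 = [12, 4, 12, 3, 1].
  S_2 = Σ v_i α_i^2 r_i = 9·12·1 + 9·4·6 + 4·12·3 + 6·3·5 + 11·1·0 = 558 ≡ 12.
  S = (1, 5, 12) ≠ 0, so r is not a codeword (an error is present).
Step 3: locate the error. For a single error e at position i, S_ℓ = v_i·e·α_i^ℓ, so α_err = S_1/S_0.
  S_0^{−1} = 1^{−1} = 1 (mod 13), so α_err = 5·1 = 5 ≡ 5 = α_1. Error position i = 1.
  Consistency check: S_2/S_1 = 12·8 = 96 ≡ 5 = α_err ✓ (single-error assumption holds).
Step 4: error magnitude e = S_0/v_1 = S_0·∏_{j≠1}(α_1 − α_j) = 1·3 = 3 ≡ 3 (mod 13).
Step 5: correct position 1: c_1 = r_1 − e = 1 − 3 ≡ 11 (mod 13). Hence c = [11, 6, 3, 5, 0].
  Check: interpolating c through the α_i gives m(x) = 7 + 6·x (degree < 2) with m(α_i) = c_i for every i, so c is indeed a codeword.


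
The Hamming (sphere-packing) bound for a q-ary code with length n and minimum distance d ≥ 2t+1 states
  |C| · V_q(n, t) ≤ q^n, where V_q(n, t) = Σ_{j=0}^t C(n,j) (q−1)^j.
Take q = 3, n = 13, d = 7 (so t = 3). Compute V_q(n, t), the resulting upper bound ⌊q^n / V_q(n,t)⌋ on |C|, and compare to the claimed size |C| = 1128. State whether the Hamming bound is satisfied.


V_q(n, t) = 2627, q^n = 1594323, Hamming bound = 606, |C| = 1128 > bound (violated).

Step 1: Compute V_q(n, t) = Σ_{j=0}^3 C(n, j) (q−1)^j.
  j = 0: C(13,0)·(2)^0 = 1·1 = 1.
  j = 1: C(13,1)·(2)^1 = 13·2 = 26.
  j = 2: C(13,2)·(2)^2 = 78·4 = 312.
  j = 3: C(13,3)·(2)^3 = 286·8 = 2288.
  V_q(n, t) = 1 + 26 + 312 + 2288 = 2627.
Step 2: q^n = 3^13 = 1594323.
Step 3: Hamming bound ⌊q^n / V_q(n,t)⌋ = ⌊1594323/2627⌋ = 606.
Step 4: Compare |C| = 1128 to 606: violated.
The claimed |C| lies above the Hamming bound, so no 3-ary code of length 13 with d ≥ 7 can have 1128 codewords.


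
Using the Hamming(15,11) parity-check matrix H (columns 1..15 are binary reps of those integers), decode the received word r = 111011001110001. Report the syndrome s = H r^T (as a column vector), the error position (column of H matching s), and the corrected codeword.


s = (0, 1, 0, 0)^T, error position = 4, corrected codeword c = 111111001110001

Compute s = H r^T mod 2 one row at a time:
  s_1 = 0 + 1 + 1 + 1 + 0 + 0 + 0 + 1 = 4 ≡ 0 (mod 2).
  s_2 = 0 + 1 + 1 + 0 + 0 + 0 + 0 + 1 = 3 ≡ 1 (mod 2).
  s_3 = 1 + 1 + 1 + 0 + 1 + 1 + 0 + 1 = 6 ≡ 0 (mod 2).
  s_4 = 1 + 1 + 1 + 0 + 1 + 1 + 0 + 1 = 6 ≡ 0 (mod 2).
s = (0, 1, 0, 0)^T — this equals column 4 of H (binary 0100), so error is at position 4.
Correct: flip bit 4 of r = 111011001110001 to get c = 111111001110001.


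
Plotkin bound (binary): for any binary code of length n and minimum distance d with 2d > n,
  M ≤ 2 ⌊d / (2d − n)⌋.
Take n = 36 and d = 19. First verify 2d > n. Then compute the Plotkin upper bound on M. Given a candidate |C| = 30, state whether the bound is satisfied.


Plotkin bound M ≤ 18; given |C| = 30 > bound (violated).

Check applicability: 2d = 38, n = 36.
2d − n = 2 > 0, so Plotkin applies.
Compute d/(2d−n) = 19/2 ≈ 9.5000.
⌊d/(2d−n)⌋ = 9.
Plotkin bound: M ≤ 2·9 = 18.
Given |C| = 30, check: VIOLATED.
This |C| is above the Plotkin bound, so no binary code with n = 36, d = 19 and 30 codewords exists.


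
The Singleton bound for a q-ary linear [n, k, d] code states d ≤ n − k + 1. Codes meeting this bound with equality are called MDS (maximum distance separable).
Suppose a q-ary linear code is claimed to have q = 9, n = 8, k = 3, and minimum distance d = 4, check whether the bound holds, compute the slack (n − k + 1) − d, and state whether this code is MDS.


Singleton RHS = n − k + 1 = 6, slack = 2, bound satisfied, not MDS.

Singleton bound: d ≤ n − k + 1.
Here n = 8, k = 3, so n − k + 1 = 6.
Given d = 4, check d ≤ 6: YES.
Slack = (n − k + 1) − d = 2.
The code is NOT MDS (slack = 2 > 0).
Description: the claimed parameters are [8, 3, 4]_9; such a code would be non-MDS.


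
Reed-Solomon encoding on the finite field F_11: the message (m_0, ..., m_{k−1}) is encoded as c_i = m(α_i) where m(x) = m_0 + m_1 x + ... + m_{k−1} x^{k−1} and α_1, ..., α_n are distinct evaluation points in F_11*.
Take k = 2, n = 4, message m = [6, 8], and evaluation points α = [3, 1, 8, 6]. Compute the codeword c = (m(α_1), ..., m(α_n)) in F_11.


c = [8, 3, 4, 10]

Message polynomial: m(x) = 6 + 8·x (mod 11).
For each evaluation point α_i, compute m(α_i) mod 11:
  α_1 = 3: Horner steps 8 → 8, so m(3) = 8.
  α_2 = 1: Horner steps 8 → 3, so m(1) = 3.
  α_3 = 8: Horner steps 8 → 4, so m(8) = 4.
  α_4 = 6: Horner steps 8 → 10, so m(6) = 10.
Codeword c = [8, 3, 4, 10] ∈ F_11^4.


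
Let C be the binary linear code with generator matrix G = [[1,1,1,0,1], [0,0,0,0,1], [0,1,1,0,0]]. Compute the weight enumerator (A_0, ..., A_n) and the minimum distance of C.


Weight distribution: A_0 = 1, A_1 = 2, A_2 = 2, A_3 = 2, A_4 = 1. Minimum distance d = 1.

Enumerate all 2^3 = 8 messages m ∈ F_2^3.
For each, compute codeword c = mG in F_2^5, then tally its weight.
  m = 000 → c = 00000, weight = 0.
  m = 100 → c = 11101, weight = 4.
  m = 010 → c = 00001, weight = 1.
  m = 110 → c = 11100, weight = 3.
  m = 001 → c = 01100, weight = 2.
  m = 101 → c = 10001, weight = 2.
  m = 011 → c = 01101, weight = 3.
  m = 111 → c = 10000, weight = 1.
Tally weights:
  weight 0: 1 codewords.
  weight 1: 2 codewords.
  weight 2: 2 codewords.
  weight 3: 2 codewords.
  weight 4: 1 codewords.
Minimum distance d = smallest w > 0 with A_w > 0 = 1.
Sanity: Σ A_w = 8 = 2^3 = 8 ✓.


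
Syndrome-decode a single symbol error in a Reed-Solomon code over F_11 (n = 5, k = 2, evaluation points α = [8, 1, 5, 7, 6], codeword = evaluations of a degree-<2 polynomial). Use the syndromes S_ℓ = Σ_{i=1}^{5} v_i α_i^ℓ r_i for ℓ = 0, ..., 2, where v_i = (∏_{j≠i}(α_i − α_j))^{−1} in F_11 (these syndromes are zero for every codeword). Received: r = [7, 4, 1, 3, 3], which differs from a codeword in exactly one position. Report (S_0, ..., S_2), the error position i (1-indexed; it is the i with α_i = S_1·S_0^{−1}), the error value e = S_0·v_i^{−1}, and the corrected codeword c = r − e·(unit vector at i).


S = (2, 3, 10), error at position 4, error magnitude e = 9, c = [7, 4, 1, 5, 3].

Step 1: column multipliers v_i = (∏_{j≠i}(α_i − α_j))^{−1} mod 11.
  i = 1 (α = 8): (8−1)(8−5)(8−7)(8−6) = 7·3·1·2 = 42 ≡ 9, so v_1 = 9^{−1} = 5 (mod 11).
  i = 2 (α = 1): (1−8)(1−5)(1−7)(1−6) = (−7)·(−4)·(−6)·(−5) = 840 ≡ 4, so v_2 = 4^{−1} = 3 (mod 11).
  i = 3 (α = 5): (5−8)(5−1)(5−7)(5−6) = (−3)·4·(−2)·(−1) = −24 ≡ 9, so v_3 = 9^{−1} = 5 (mod 11).
  i = 4 (α = 7): (7−8)(7−1)(7−5)(7−6) = (−1)·6·2·1 = −12 ≡ 10, so v_4 = 10^{−1} = 10 (mod 11).
  i = 5 (α = 6): (6−8)(6−1)(6−5)(6−7) = (−2)·5·1·(−1) = 10 ≡ 10, so v_5 = 10^{−1} = 10 (mod 11).
  v = [5, 3, 5, 10, 10].
Step 2: syndromes of r = [7, 4, 1, 3, 3] (all sums mod 11).
  S_0 = Σ v_i r_i = 5·7 + 3·4 + 5·1 + 10·3 + 10·3 = 112 ≡ 2.
  S_1 = Σ v_i α_i r_i = 5·8·7 + 3·1·4 + 5·5·1 + 10·7·3 + 10·6·3 = 707 ≡ 3.
  α_i^2 mod 11 = [9, 1, 3, 5, 3].
  S_2 = Σ v_i α_i^2 r_i = 5·9·7 + 3·1·4 + 5·3·1 + 10·5·3 + 10·3·3 = 582 ≡ 10.
  S = (2, 3, 10) ≠ 0, so r is not a codeword (an error is present).
Step 3: locate the error. For a single error e at position i, S_ℓ = v_i·e·α_i^ℓ, so α_err = S_1/S_0.
  S_0^{−1} = 2^{−1} = 6 (mod 11), so α_err = 3·6 = 18 ≡ 7 = α_4. Error position i = 4.
  Consistency check: S_2/S_1 = 10·4 = 40 ≡ 7 = α_err ✓ (single-error assumption holds).
Step 4: error magnitude e = S_0/v_4 = S_0·∏_{j≠4}(α_4 − α_j) = 2·10 = 20 ≡ 9 (mod 11).
Step 5: correct position 4: c_4 = r_4 − e = 3 − 9 ≡ 5 (mod 11). Hence c = [7, 4, 1, 5, 3].
  Check: interpolating c through the α_i gives m(x) = 2 + 2·x (degree < 2) with m(α_i) = c_i for every i, so c is indeed a codeword.


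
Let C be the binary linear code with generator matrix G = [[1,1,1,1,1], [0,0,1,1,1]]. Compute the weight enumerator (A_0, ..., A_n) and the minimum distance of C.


Weight distribution: A_0 = 1, A_2 = 1, A_3 = 1, A_5 = 1. Minimum distance d = 2.

Enumerate all 2^2 = 4 messages m ∈ F_2^2.
For each, compute codeword c = mG in F_2^5, then tally its weight.
  m = 00 → c = 00000, weight = 0.
  m = 10 → c = 11111, weight = 5.
  m = 01 → c = 00111, weight = 3.
  m = 11 → c = 11000, weight = 2.
Tally weights:
  weight 0: 1 codewords.
  weight 2: 1 codewords.
  weight 3: 1 codewords.
  weight 5: 1 codewords.
Minimum distance d = smallest w > 0 with A_w > 0 = 2.
Sanity: Σ A_w = 4 = 2^2 = 4 ✓.


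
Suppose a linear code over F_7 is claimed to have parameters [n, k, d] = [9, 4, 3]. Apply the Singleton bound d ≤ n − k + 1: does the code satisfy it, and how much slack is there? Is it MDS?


Singleton RHS = n − k + 1 = 6, slack = 3, bound satisfied, not MDS.

Singleton bound: d ≤ n − k + 1.
Here n = 9, k = 4, so n − k + 1 = 6.
Given d = 3, check d ≤ 6: YES.
Slack = (n − k + 1) − d = 3.
The code is NOT MDS (slack = 3 > 0).
Description: the claimed parameters are [9, 4, 3]_7; such a code would be non-MDS.


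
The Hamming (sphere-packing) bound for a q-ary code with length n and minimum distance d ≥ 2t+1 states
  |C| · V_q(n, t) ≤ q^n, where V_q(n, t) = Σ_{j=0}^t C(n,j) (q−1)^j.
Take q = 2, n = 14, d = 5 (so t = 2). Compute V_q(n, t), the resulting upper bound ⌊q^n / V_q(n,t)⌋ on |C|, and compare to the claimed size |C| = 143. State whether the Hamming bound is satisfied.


V_q(n, t) = 106, q^n = 16384, Hamming bound = 154, |C| = 143 ≤ bound (satisfied).

Step 1: Compute V_q(n, t) = Σ_{j=0}^2 C(n, j) (q−1)^j.
  j = 0: C(14,0)·(1)^0 = 1·1 = 1.
  j = 1: C(14,1)·(1)^1 = 14·1 = 14.
  j = 2: C(14,2)·(1)^2 = 91·1 = 91.
  V_q(n, t) = 1 + 14 + 91 = 106.
Step 2: q^n = 2^14 = 16384.
Step 3: Hamming bound ⌊q^n / V_q(n,t)⌋ = ⌊16384/106⌋ = 154.
Step 4: Compare |C| = 143 to 154: satisfied.
The claimed |C| lies below the Hamming bound.


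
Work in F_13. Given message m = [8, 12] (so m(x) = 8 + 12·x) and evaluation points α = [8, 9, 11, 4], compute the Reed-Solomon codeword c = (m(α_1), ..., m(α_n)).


c = [0, 12, 10, 4]

Message polynomial: m(x) = 8 + 12·x (mod 13).
For each evaluation point α_i, compute m(α_i) mod 13:
  α_1 = 8: Horner steps 12 → 0, so m(8) = 0.
  α_2 = 9: Horner steps 12 → 12, so m(9) = 12.
  α_3 = 11: Horner steps 12 → 10, so m(11) = 10.
  α_4 = 4: Horner steps 12 → 4, so m(4) = 4.
Codeword c = [0, 12, 10, 4] ∈ F_13^4.


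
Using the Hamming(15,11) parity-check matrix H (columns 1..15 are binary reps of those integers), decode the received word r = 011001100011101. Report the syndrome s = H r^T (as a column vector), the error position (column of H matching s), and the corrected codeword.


s = (0, 1, 0, 1)^T, error position = 5, corrected codeword c = 011011100011101

Compute s = H r^T mod 2 one row at a time:
  s_1 = 0 + 0 + 0 + 1 + 1 + 1 + 0 + 1 = 4 ≡ 0 (mod 2).
  s_2 = 0 + 0 + 1 + 1 + 1 + 1 + 0 + 1 = 5 ≡ 1 (mod 2).
  s_3 = 1 + 1 + 1 + 1 + 0 + 1 + 0 + 1 = 6 ≡ 0 (mod 2).
  s_4 = 0 + 1 + 0 + 1 + 0 + 1 + 1 + 1 = 5 ≡ 1 (mod 2).
s = (0, 1, 0, 1)^T — this equals column 5 of H (binary 0101), so error is at position 5.
Correct: flip bit 5 of r = 011001100011101 to get c = 011011100011101.


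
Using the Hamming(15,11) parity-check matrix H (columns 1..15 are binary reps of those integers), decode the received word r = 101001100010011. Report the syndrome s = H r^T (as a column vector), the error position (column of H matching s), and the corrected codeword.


s = (1, 0, 0, 1)^T, error position = 9, corrected codeword c = 101001101010011

Compute s = H r^T mod 2 one row at a time:
  s_1 = 0 + 0 + 0 + 1 + 0 + 0 + 1 + 1 = 3 ≡ 1 (mod 2).
  s_2 = 0 + 0 + 1 + 1 + 0 + 0 + 1 + 1 = 4 ≡ 0 (mod 2).
  s_3 = 0 + 1 + 1 + 1 + 0 + 1 + 1 + 1 = 6 ≡ 0 (mod 2).
  s_4 = 1 + 1 + 0 + 1 + 0 + 1 + 0 + 1 = 5 ≡ 1 (mod 2).
s = (1, 0, 0, 1)^T — this equals column 9 of H (binary 1001), so error is at position 9.
Correct: flip bit 9 of r = 101001100010011 to get c = 101001101010011.


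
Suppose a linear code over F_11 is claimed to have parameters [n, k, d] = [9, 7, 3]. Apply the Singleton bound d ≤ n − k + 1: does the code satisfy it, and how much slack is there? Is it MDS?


Singleton RHS = n − k + 1 = 3, slack = 0, bound satisfied, MDS.

Singleton bound: d ≤ n − k + 1.
Here n = 9, k = 7, so n − k + 1 = 3.
Given d = 3, check d ≤ 3: YES.
Slack = (n − k + 1) − d = 0.
The code is MDS (slack = 0).
Description: the claimed parameters are [9, 7, 3]_11; such a code would be MDS (meets Singleton bound).


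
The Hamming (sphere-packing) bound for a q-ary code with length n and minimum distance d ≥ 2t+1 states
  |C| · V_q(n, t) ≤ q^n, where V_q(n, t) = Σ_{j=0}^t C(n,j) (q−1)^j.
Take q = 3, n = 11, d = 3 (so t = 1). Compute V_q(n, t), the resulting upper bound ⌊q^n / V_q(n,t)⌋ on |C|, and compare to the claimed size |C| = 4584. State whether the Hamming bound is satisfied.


V_q(n, t) = 23, q^n = 177147, Hamming bound = 7702, |C| = 4584 ≤ bound (satisfied).

Step 1: Compute V_q(n, t) = Σ_{j=0}^1 C(n, j) (q−1)^j.
  j = 0: C(11,0)·(2)^0 = 1·1 = 1.
  j = 1: C(11,1)·(2)^1 = 11·2 = 22.
  V_q(n, t) = 1 + 22 = 23.
Step 2: q^n = 3^11 = 177147.
Step 3: Hamming bound ⌊q^n / V_q(n,t)⌋ = ⌊177147/23⌋ = 7702.
Step 4: Compare |C| = 4584 to 7702: satisfied.
The claimed |C| lies below the Hamming bound.


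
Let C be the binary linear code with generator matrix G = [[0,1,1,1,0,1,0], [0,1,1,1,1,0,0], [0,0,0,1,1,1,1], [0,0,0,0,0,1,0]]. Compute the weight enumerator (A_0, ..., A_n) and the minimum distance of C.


Weight distribution: A_0 = 1, A_1 = 2, A_2 = 2, A_3 = 4, A_4 = 5, A_5 = 2. Minimum distance d = 1.

Enumerate all 2^4 = 16 messages m ∈ F_2^4.
For each, compute codeword c = mG in F_2^7, then tally its weight.
  m = 0000 → c = 0000000, weight = 0.
  m = 1000 → c = 0111010, weight = 4.
  m = 0100 → c = 0111100, weight = 4.
  m = 1100 → c = 0000110, weight = 2.
  m = 0010 → c = 0001111, weight = 4.
  m = 1010 → c = 0110101, weight = 4.
  m = 0110 → c = 0110011, weight = 4.
  m = 1110 → c = 0001001, weight = 2.
  m = 0001 → c = 0000010, weight = 1.
  m = 1001 → c = 0111000, weight = 3.
  m = 0101 → c = 0111110, weight = 5.
  m = 1101 → c = 0000100, weight = 1.
  m = 0011 → c = 0001101, weight = 3.
  m = 1011 → c = 0110111, weight = 5.
  m = 0111 → c = 0110001, weight = 3.
  m = 1111 → c = 0001011, weight = 3.
Tally weights:
  weight 0: 1 codewords.
  weight 1: 2 codewords.
  weight 2: 2 codewords.
  weight 3: 4 codewords.
  weight 4: 5 codewords.
  weight 5: 2 codewords.
Minimum distance d = smallest w > 0 with A_w > 0 = 1.
Sanity: Σ A_w = 16 = 2^4 = 16 ✓.


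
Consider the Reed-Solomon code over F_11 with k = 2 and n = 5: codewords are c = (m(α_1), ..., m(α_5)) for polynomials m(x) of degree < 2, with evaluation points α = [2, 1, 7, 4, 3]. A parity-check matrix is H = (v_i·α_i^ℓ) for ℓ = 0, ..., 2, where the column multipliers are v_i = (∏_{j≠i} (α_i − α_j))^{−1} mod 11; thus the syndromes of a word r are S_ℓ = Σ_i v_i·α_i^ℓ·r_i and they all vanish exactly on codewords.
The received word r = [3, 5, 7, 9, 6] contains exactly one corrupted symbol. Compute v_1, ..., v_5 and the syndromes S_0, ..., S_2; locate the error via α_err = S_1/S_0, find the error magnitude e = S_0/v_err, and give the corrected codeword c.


S = (9, 9, 9), error at position 2, error magnitude e = 5, c = [3, 0, 7, 9, 6].

Step 1: column multipliers v_i = (∏_{j≠i}(α_i − α_j))^{−1} mod 11.
  i = 1 (α = 2): (2−1)(2−7)(2−4)(2−3) = 1·(−5)·(−2)·(−1) = −10 ≡ 1, so v_1 = 1^{−1} = 1 (mod 11).
  i = 2 (α = 1): (1−2)(1−7)(1−4)(1−3) = (−1)·(−6)·(−3)·(−2) = 36 ≡ 3, so v_2 = 3^{−1} = 4 (mod 11).
  i = 3 (α = 7): (7−2)(7−1)(7−4)(7−3) = 5·6·3·4 = 360 ≡ 8, so v_3 = 8^{−1} = 7 (mod 11).
  i = 4 (α = 4): (4−2)(4−1)(4−7)(4−3) = 2·3·(−3)·1 = −18 ≡ 4, so v_4 = 4^{−1} = 3 (mod 11).
  i = 5 (α = 3): (3−2)(3−1)(3−7)(3−4) = 1·2·(−4)·(−1) = 8 ≡ 8, so v_5 = 8^{−1} = 7 (mod 11).
  v = [1, 4, 7, 3, 7].
Step 2: syndromes of r = [3, 5, 7, 9, 6] (all sums mod 11).
  S_0 = Σ v_i r_i = 1·3 + 4·5 + 7·7 + 3·9 + 7·6 = 141 ≡ 9.
  S_1 = Σ v_i α_i r_i = 1·2·3 + 4·1·5 + 7·7·7 + 3·4·9 + 7·3·6 = 603 ≡ 9.
  α_i^2 mod 11 = [4, 1, 5, 5, 9].
  S_2 = Σ v_i α_i^2 r_i = 1·4·3 + 4·1·5 + 7·5·7 + 3·5·9 + 7·9·6 = 790 ≡ 9.
  S = (9, 9, 9) ≠ 0, so r is not a codeword (an error is present).
Step 3: locate the error. For a single error e at position i, S_ℓ = v_i·e·α_i^ℓ, so α_err = S_1/S_0.
  S_0^{−1} = 9^{−1} = 5 (mod 11), so α_err = 9·5 = 45 ≡ 1 = α_2. Error position i = 2.
  Consistency check: S_2/S_1 = 9·5 = 45 ≡ 1 = α_err ✓ (single-error assumption holds).
Step 4: error magnitude e = S_0/v_2 = S_0·∏_{j≠2}(α_2 − α_j) = 9·3 = 27 ≡ 5 (mod 11).
Step 5: correct position 2: c_2 = r_2 − e = 5 − 5 ≡ 0 (mod 11). Hence c = [3, 0, 7, 9, 6].
  Check: interpolating c through the α_i gives m(x) = 8 + 3·x (degree < 2) with m(α_i) = c_i for every i, so c is indeed a codeword.


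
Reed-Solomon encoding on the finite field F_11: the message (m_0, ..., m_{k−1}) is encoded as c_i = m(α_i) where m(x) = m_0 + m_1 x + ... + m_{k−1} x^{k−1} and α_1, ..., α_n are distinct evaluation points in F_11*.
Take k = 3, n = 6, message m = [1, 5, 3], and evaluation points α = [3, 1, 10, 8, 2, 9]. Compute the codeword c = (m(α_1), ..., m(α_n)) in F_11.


c = [10, 9, 10, 2, 1, 3]

Message polynomial: m(x) = 1 + 5·x + 3·x^2 (mod 11).
For each evaluation point α_i, compute m(α_i) mod 11:
  α_1 = 3: Horner steps 3 → 3 → 10, so m(3) = 10.
  α_2 = 1: Horner steps 3 → 8 → 9, so m(1) = 9.
  α_3 = 10: Horner steps 3 → 2 → 10, so m(10) = 10.
  α_4 = 8: Horner steps 3 → 7 → 2, so m(8) = 2.
  α_5 = 2: Horner steps 3 → 0 → 1, so m(2) = 1.
  α_6 = 9: Horner steps 3 → 10 → 3, so m(9) = 3.
Codeword c = [10, 9, 10, 2, 1, 3] ∈ F_11^6.


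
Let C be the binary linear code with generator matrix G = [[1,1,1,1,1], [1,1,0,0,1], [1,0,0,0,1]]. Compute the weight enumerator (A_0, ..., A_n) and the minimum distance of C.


Weight distribution: A_0 = 1, A_1 = 1, A_2 = 2, A_3 = 2, A_4 = 1, A_5 = 1. Minimum distance d = 1.

Enumerate all 2^3 = 8 messages m ∈ F_2^3.
For each, compute codeword c = mG in F_2^5, then tally its weight.
  m = 000 → c = 00000, weight = 0.
  m = 100 → c = 11111, weight = 5.
  m = 010 → c = 11001, weight = 3.
  m = 110 → c = 00110, weight = 2.
  m = 001 → c = 10001, weight = 2.
  m = 101 → c = 01110, weight = 3.
  m = 011 → c = 01000, weight = 1.
  m = 111 → c = 10111, weight = 4.
Tally weights:
  weight 0: 1 codewords.
  weight 1: 1 codewords.
  weight 2: 2 codewords.
  weight 3: 2 codewords.
  weight 4: 1 codewords.
  weight 5: 1 codewords.
Minimum distance d = smallest w > 0 with A_w > 0 = 1.
Sanity: Σ A_w = 8 = 2^3 = 8 ✓.


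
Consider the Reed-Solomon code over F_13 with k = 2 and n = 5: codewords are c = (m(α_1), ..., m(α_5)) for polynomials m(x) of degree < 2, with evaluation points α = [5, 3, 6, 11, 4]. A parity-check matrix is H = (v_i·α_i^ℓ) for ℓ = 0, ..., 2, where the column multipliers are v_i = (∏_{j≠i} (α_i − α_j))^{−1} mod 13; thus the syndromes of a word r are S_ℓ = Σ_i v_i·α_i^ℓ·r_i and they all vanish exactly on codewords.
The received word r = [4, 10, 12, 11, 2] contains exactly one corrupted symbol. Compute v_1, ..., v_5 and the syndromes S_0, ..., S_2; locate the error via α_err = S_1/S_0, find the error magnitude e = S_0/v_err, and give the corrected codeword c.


S = (3, 2, 10), error at position 1, error magnitude e = 10, c = [7, 10, 12, 11, 2].

Step 1: column multipliers v_i = (∏_{j≠i}(α_i − α_j))^{−1} mod 13.
  i = 1 (α = 5): (5−3)(5−6)(5−11)(5−4) = 2·(−1)·(−6)·1 = 12 ≡ 12, so v_1 = 12^{−1} = 12 (mod 13).
  i = 2 (α = 3): (3−5)(3−6)(3−11)(3−4) = (−2)·(−3)·(−8)·(−1) = 48 ≡ 9, so v_2 = 9^{−1} = 3 (mod 13).
  i = 3 (α = 6): (6−5)(6−3)(6−11)(6−4) = 1·3·(−5)·2 = −30 ≡ 9, so v_3 = 9^{−1} = 3 (mod 13).
  i = 4 (α = 11): (11−5)(11−3)(11−6)(11−4) = 6·8·5·7 = 1680 ≡ 3, so v_4 = 3^{−1} = 9 (mod 13).
  i = 5 (α = 4): (4−5)(4−3)(4−6)(4−11) = (−1)·1·(−2)·(−7) = −14 ≡ 12, so v_5 = 12^{−1} = 12 (mod 13).
  v = [12, 3, 3, 9, 12].
Step 2: syndromes of r = [4, 10, 12, 11, 2] (all sums mod 13).
  S_0 = Σ v_i r_i = 12·4 + 3·10 + 3·12 + 9·11 + 12·2 = 237 ≡ 3.
  S_1 = Σ v_i α_i r_i = 12·5·4 + 3·3·10 + 3·6·12 + 9·11·11 + 12·4·2 = 1731 ≡ 2.
  α_i^2 mod 13 = [12, 9, 10, 4, 3].
  S_2 = Σ v_i α_i^2 r_i = 12·12·4 + 3·9·10 + 3·10·12 + 9·4·11 + 12·3·2 = 1674 ≡ 10.
  S = (3, 2, 10) ≠ 0, so r is not a codeword (an error is present).
Step 3: locate the error. For a single error e at position i, S_ℓ = v_i·e·α_i^ℓ, so α_err = S_1/S_0.
  S_0^{−1} = 3^{−1} = 9 (mod 13), so α_err = 2·9 = 18 ≡ 5 = α_1. Error position i = 1.
  Consistency check: S_2/S_1 = 10·7 = 70 ≡ 5 = α_err ✓ (single-error assumption holds).
Step 4: error magnitude e = S_0/v_1 = S_0·∏_{j≠1}(α_1 − α_j) = 3·12 = 36 ≡ 10 (mod 13).
Step 5: correct position 1: c_1 = r_1 − e = 4 − 10 ≡ 7 (mod 13). Hence c = [7, 10, 12, 11, 2].
  Check: interpolating c through the α_i gives m(x) = 8 + 5·x (degree < 2) with m(α_i) = c_i for every i, so c is indeed a codeword.
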